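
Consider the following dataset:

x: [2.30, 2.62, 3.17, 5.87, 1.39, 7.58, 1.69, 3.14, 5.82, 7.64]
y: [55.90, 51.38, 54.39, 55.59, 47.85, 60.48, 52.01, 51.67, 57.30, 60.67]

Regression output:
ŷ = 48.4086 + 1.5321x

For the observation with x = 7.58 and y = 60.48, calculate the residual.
Residual = 0.4581

The residual is the difference between the actual value and the predicted value:

Residual = y - ŷ

Step 1: Calculate predicted value
ŷ = 48.4086 + 1.5321 × 7.58
ŷ = 60.0219

Step 2: Calculate residual
Residual = 60.48 - 60.0219
Residual = 0.4581

Sign check: y > ŷ, so the point is above the line and the fit underestimates here.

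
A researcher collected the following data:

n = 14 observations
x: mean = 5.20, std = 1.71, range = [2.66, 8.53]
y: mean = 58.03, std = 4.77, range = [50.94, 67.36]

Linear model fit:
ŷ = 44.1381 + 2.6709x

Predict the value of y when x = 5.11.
ŷ = 57.7864

Plug x = 5.11 into the fitted line:

ŷ = 44.1381 + 2.6709 × 5.11
ŷ = 44.1381 + 13.6483
ŷ = 57.7864

This is a point prediction; actual observations scatter around it by roughly the residual standard deviation.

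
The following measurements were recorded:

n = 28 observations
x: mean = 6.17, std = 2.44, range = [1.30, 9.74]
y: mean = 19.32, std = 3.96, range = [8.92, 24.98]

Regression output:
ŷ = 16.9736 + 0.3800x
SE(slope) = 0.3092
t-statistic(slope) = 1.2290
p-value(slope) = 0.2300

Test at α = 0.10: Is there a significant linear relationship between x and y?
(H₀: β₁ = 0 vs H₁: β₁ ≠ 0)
p-value = 0.2300 ≥ α = 0.10, so we fail to reject H₀. The relationship is not significant.

Hypothesis test for the slope coefficient:

H₀: β₁ = 0 (no linear relationship)
H₁: β₁ ≠ 0 (linear relationship exists)

Test statistic: t = β̂₁ / SE(β̂₁) = 0.3800 / 0.3092 = 1.2290

The p-value (0.2300) is the probability, under H₀, of a t-statistic at least as extreme as |t| = 1.2290 (two-sided, df = n − 2 = 26).

Decision rule: reject H₀ if p-value < α.
p-value = 0.2300 ≥ α = 0.10 → fail to reject H₀.

Conclusion: the linear association between x and y is not significant at the 10% level.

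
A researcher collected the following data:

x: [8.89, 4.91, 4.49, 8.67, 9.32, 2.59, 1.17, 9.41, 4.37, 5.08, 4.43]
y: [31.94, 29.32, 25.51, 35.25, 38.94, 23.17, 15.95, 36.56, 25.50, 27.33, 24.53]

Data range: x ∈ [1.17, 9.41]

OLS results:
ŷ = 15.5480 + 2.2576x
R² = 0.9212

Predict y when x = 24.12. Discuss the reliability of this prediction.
The equation gives ŷ = 70.0013; however x = 24.12 is 14.71 units above the observed range, so this extrapolated value should not be trusted.

Prediction calculation:
ŷ = 15.5480 + 2.2576 × 24.12
ŷ = 70.0013

Reliability:
- Data range: x ∈ [1.17, 9.41]
- Prediction point: x = 24.12 is 14.71 units above the observed range → this is EXTRAPOLATION, not interpolation

Why that matters here:
- There are no observations near this x to validate the fitted line there
- The linear relationship may not hold outside the observed range

Report the number if required, but flag clearly that it is an extrapolation.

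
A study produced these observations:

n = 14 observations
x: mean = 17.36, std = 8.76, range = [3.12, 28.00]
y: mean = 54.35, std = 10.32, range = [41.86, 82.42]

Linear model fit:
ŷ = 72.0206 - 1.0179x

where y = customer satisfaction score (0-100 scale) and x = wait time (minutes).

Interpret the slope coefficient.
On average, satisfaction score is about 1.0179 points lower for every extra minute of wait time.

β₁ = -1.0179 is the change in predicted satisfaction score (points) per additional minute of wait time.

Interpretation:
- Wait time up by 1 minute → predicted satisfaction score decreases by 1.0179 points
- The effect is assumed constant over the observed range of x (linearity)
- The slope describes association in these data, not necessarily a causal effect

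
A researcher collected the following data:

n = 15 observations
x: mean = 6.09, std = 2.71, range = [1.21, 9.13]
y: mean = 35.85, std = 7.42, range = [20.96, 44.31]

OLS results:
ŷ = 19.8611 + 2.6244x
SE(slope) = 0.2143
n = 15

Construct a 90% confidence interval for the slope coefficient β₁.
The 90% CI for β₁ is (2.2449, 3.0039)

Confidence interval for the slope:

The 90% CI for β₁ is: β̂₁ ± t*(α/2, n-2) × SE(β̂₁)

Step 1: Find critical t-value
- Confidence level = 0.9
- Degrees of freedom = n - 2 = 15 - 2 = 13
- t*(α/2, 13) = 1.7709

Step 2: Calculate margin of error
Margin = 1.7709 × 0.2143 = 0.3795

Step 3: Construct interval
CI = 2.6244 ± 0.3795
CI = (2.2449, 3.0039)

Interpretation: We are 90% confident that the true slope β₁ lies between 2.2449 and 3.0039.
Since 0 is outside the interval, a two-sided test at α = 0.10 would reject H₀: β₁ = 0.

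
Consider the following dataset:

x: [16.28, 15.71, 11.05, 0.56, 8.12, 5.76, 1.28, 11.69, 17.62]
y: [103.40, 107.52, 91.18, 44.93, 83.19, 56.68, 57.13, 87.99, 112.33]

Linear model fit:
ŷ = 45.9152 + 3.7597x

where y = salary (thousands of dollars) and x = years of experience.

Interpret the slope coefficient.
For each additional year of experience, predicted salary increases by approximately 3.7597 thousand dollars.

The slope coefficient β₁ = 3.7597 represents the marginal effect of experience on salary.

Interpretation:
- Experience up by 1 year → predicted salary increases by 3.7597 thousand dollars
- This is a linear approximation: the same per-unit change is assumed across the whole observed x range

(β₀ = 45.9152 is the fitted value at x = 0 and is not part of the slope interpretation.)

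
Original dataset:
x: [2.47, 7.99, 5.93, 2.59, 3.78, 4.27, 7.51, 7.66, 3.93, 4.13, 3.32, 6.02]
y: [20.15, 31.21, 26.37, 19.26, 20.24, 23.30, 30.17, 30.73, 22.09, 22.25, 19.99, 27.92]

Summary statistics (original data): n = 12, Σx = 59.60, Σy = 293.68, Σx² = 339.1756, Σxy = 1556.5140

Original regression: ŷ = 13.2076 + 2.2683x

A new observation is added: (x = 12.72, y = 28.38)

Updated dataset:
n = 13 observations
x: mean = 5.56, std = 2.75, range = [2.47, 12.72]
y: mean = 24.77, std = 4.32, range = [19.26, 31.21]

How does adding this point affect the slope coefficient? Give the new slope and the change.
New slope β₁ = 1.2758 versus 2.2683 before: a change of -0.9925 (-43.8%).

The new point has HIGH LEVERAGE: x = 12.72 is far from the original mean x̄ = 59.60/12 ≈ 4.97 (original range [2.47, 7.99]).

Step 1: Update the sums with the new point (n goes from 12 to 13)
Σx  = 59.60 + 12.72 = 72.32
Σy  = 293.68 + 28.38 = 322.06
Σx² = 339.1756 + 12.72² = 339.1756 + 161.7984 = 500.9740
Σxy = 1556.5140 + 12.72×28.38 = 1556.5140 + 360.9936 = 1917.5076

Step 2: Recompute the slope with b₁ = (nΣxy − ΣxΣy) / (nΣx² − (Σx)²)
Numerator   = 13×1917.5076 − 72.32×322.06 = 24927.5988 − 23291.3792 = 1636.2196
Denominator = 13×500.9740 − 72.32² = 6512.6620 − 5230.1824 = 1282.4796
b₁(new) = 1636.2196 / 1282.4796 = 1.2758

(Same formula on the original sums: (12×1556.5140 − 59.60×293.68) / (12×339.1756 − 59.60²) = 1174.8400 / 517.9472 = 2.2683, matching the given fit.)

Step 3: Change in slope
Δβ₁ = 1.2758 − 2.2683 = -0.9925
Relative change = -0.9925 / 2.2683 × 100% = -43.8%
→ the slope decreases when the point is added.

A high-leverage point only changes the slope if it is off the original line; here y = 28.38 is below the original trend, so the slope decreases.
In practice: investigate whether it comes from the same population as the rest of the sample.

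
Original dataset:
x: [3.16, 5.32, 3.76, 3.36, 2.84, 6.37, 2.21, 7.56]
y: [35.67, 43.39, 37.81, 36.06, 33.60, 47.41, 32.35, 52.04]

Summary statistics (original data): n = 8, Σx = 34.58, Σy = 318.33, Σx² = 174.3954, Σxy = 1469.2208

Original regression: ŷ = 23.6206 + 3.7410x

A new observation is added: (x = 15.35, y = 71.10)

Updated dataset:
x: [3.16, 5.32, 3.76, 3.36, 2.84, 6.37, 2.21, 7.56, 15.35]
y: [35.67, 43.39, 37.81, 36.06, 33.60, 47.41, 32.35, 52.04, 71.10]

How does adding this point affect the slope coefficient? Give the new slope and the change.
New slope β₁ = 3.0081 versus 3.7410 before: a change of -0.7329 (-19.6%).

The new point has HIGH LEVERAGE: x = 15.35 is far from the original mean x̄ = 34.58/8 ≈ 4.32 (original range [2.21, 7.56]).

Step 1: Update the sums with the new point (n goes from 8 to 9)
Σx  = 34.58 + 15.35 = 49.93
Σy  = 318.33 + 71.10 = 389.43
Σx² = 174.3954 + 15.35² = 174.3954 + 235.6225 = 410.0179
Σxy = 1469.2208 + 15.35×71.10 = 1469.2208 + 1091.3850 = 2560.6058

Step 2: Recompute the slope with b₁ = (nΣxy − ΣxΣy) / (nΣx² − (Σx)²)
Numerator   = 9×2560.6058 − 49.93×389.43 = 23045.4522 − 19444.2399 = 3601.2123
Denominator = 9×410.0179 − 49.93² = 3690.1611 − 2493.0049 = 1197.1562
b₁(new) = 3601.2123 / 1197.1562 = 3.0081

(Same formula on the original sums: (8×1469.2208 − 34.58×318.33) / (8×174.3954 − 34.58²) = 745.9150 / 199.3868 = 3.7410, matching the given fit.)

Step 3: Change in slope
Δβ₁ = 3.0081 − 3.7410 = -0.7329
Relative change = -0.7329 / 3.7410 × 100% = -19.6%
→ the slope decreases when the point is added.

Because the point sits below the extension of the original line at a high-leverage x, it tilts the fit down.
In practice: check such a point for data-entry or measurement error.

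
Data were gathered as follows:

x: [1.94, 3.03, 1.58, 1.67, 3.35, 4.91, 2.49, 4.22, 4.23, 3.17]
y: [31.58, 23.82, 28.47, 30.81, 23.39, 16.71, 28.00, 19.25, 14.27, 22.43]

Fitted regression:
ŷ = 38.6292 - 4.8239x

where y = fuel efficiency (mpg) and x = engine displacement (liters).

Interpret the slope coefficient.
On average, fuel efficiency is about 4.8239 mpg lower for every extra liter of engine displacement.

The slope β₁ = -4.8239 gives the rate at which the fitted fuel efficiency changes with engine displacement.

Interpretation:
- Engine displacement up by 1 liter → predicted fuel efficiency decreases by 4.8239 mpg
- The effect is assumed constant over the observed range of x (linearity)
- The sign (−) gives the direction; the magnitude 4.8239 gives the size of the effect per liter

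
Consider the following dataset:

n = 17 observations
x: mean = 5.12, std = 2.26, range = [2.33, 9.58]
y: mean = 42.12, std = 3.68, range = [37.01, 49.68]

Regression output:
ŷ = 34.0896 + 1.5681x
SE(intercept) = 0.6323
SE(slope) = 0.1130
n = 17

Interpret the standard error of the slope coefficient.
SE(β̂₁) = 0.1130 is the estimated standard deviation of the slope estimate across repeated samples; relative to β̂₁ = 1.5681 that is 7.2%, a precise estimate.

SE(β̂₁) = 0.1130 says: if we drew many samples of n = 17 from the same population and refit each time, the fitted slopes would scatter with a standard deviation of roughly 0.1130 around the true β₁.

Relative precision:
- SE / |β̂₁| = 0.1130 / 1.5681 = 7.2%
- Rule of thumb (under 20%: precise; 20% to under 50%: moderately precise; 50% or more: imprecise) → precise

Rough 95% range (±2 SE): 1.5681 ± 0.2260 → (1.3421, 1.7941).

What drives SE(β̂₁): larger n (here n = 17) → smaller SE.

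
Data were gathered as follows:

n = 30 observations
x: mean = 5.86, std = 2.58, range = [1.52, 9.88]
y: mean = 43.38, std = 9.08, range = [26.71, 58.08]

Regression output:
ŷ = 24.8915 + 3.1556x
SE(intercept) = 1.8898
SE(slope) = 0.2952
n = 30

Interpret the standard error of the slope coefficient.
SE(slope) = 0.2952 measures the uncertainty in the estimated slope. The coefficient is estimated precisely (SE/|β̂₁| = 9.4%).

SE(β̂₁) = s / √Sxx, where s is the residual standard deviation and Sxx = Σ(x − x̄)². It is the yardstick for how far β̂₁ = 3.1556 could plausibly be from the true slope.

Relative precision:
- SE / |β̂₁| = 0.2952 / 3.1556 = 9.4%
- Rule of thumb (under 20%: precise; 20% to under 50%: moderately precise; 50% or more: imprecise) → precise

Link to interval estimation: a confidence interval for β₁ is β̂₁ ± t* × 0.2952, so SE sets the half-width per unit of t*.

What drives SE(β̂₁): larger n (here n = 30) → smaller SE; more residual scatter → larger SE.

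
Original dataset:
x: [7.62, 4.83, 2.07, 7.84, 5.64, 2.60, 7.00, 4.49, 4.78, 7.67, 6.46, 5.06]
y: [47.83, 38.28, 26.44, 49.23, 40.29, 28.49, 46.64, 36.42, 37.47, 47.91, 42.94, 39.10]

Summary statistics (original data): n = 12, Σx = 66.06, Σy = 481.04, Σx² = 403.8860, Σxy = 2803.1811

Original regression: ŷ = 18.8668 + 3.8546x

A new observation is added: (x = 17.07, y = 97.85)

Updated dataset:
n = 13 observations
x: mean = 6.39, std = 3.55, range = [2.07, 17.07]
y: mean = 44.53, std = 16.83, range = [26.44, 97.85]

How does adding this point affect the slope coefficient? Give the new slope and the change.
The slope changes from 3.8546 to 4.7145 (change of +0.8599, or +22.3%).

x = 17.07 lies well outside the original x-range [2.07, 7.84] (x̄ ≈ 5.51), so this observation has high leverage and can move the slope substantially.

Step 1: Update the sums with the new point (n goes from 12 to 13)
Σx  = 66.06 + 17.07 = 83.13
Σy  = 481.04 + 97.85 = 578.89
Σx² = 403.8860 + 17.07² = 403.8860 + 291.3849 = 695.2709
Σxy = 2803.1811 + 17.07×97.85 = 2803.1811 + 1670.2995 = 4473.4806

Step 2: Recompute the slope with b₁ = (nΣxy − ΣxΣy) / (nΣx² − (Σx)²)
Numerator   = 13×4473.4806 − 83.13×578.89 = 58155.2478 − 48123.1257 = 10032.1221
Denominator = 13×695.2709 − 83.13² = 9038.5217 − 6910.5969 = 2127.9248
b₁(new) = 10032.1221 / 2127.9248 = 4.7145

(Same formula on the original sums: (12×2803.1811 − 66.06×481.04) / (12×403.8860 − 66.06²) = 1860.6708 / 482.7084 = 3.8546, matching the given fit.)

Step 3: Change in slope
Δβ₁ = 4.7145 − 3.8546 = +0.8599
Relative change = +0.8599 / 3.8546 × 100% = +22.3%
→ the slope increases when the point is added.

Because the point sits above the extension of the original line at a high-leverage x, it tilts the fit up.
In practice: check such a point for data-entry or measurement error.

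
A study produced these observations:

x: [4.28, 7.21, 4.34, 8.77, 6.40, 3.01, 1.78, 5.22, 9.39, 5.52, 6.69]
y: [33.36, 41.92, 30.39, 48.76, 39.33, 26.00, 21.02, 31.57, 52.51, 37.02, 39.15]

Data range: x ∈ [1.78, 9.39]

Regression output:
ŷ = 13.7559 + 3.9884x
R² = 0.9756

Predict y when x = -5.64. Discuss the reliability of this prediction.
ŷ = -8.7387, but this is extrapolation (below the data range [1.78, 9.39]) and may be unreliable.

Prediction calculation:
ŷ = 13.7559 + 3.9884 × (-5.64)
ŷ = -8.7387

Reliability:
- Data range: x ∈ [1.78, 9.39]
- Prediction point: x = -5.64 is 7.42 units below the observed range → this is EXTRAPOLATION, not interpolation

Why that matters here:
- Real relationships often flatten, saturate, or turn nonlinear at extremes
- R² describes fit only over the sampled x values; it says nothing about behaviour beyond them

The R² = 0.9756 only validates the fit within [1.78, 9.39]; treat ŷ = -8.7387 with caution.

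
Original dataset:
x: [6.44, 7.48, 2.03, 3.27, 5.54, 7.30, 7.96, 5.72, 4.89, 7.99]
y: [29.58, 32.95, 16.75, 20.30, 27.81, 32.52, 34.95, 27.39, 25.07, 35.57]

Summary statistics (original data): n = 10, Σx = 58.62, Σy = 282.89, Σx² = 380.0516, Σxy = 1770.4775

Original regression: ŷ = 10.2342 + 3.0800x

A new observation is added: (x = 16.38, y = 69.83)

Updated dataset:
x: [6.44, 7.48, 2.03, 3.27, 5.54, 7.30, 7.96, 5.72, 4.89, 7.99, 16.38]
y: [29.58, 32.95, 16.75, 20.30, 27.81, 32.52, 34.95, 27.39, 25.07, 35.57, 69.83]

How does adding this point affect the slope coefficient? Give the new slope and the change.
Adding the point moves β₁ from 3.0800 to 3.7183, i.e. it increases by 0.6383 (+20.7%).

x = 16.38 lies well outside the original x-range [2.03, 7.99] (x̄ ≈ 5.86), so this observation has high leverage and can move the slope substantially.

Step 1: Update the sums with the new point (n goes from 10 to 11)
Σx  = 58.62 + 16.38 = 75.00
Σy  = 282.89 + 69.83 = 352.72
Σx² = 380.0516 + 16.38² = 380.0516 + 268.3044 = 648.3560
Σxy = 1770.4775 + 16.38×69.83 = 1770.4775 + 1143.8154 = 2914.2929

Step 2: Recompute the slope with b₁ = (nΣxy − ΣxΣy) / (nΣx² − (Σx)²)
Numerator   = 11×2914.2929 − 75.00×352.72 = 32057.2219 − 26454.0000 = 5603.2219
Denominator = 11×648.3560 − 75.00² = 7131.9160 − 5625.0000 = 1506.9160
b₁(new) = 5603.2219 / 1506.9160 = 3.7183

(Same formula on the original sums: (10×1770.4775 − 58.62×282.89) / (10×380.0516 − 58.62²) = 1121.7632 / 364.2116 = 3.0800, matching the given fit.)

Step 3: Change in slope
Δβ₁ = 3.7183 − 3.0800 = +0.6383
Relative change = +0.6383 / 3.0800 × 100% = +20.7%
→ the slope increases when the point is added.

Because the point sits above the extension of the original line at a high-leverage x, it tilts the fit up.
In practice: investigate whether it comes from the same population as the rest of the sample.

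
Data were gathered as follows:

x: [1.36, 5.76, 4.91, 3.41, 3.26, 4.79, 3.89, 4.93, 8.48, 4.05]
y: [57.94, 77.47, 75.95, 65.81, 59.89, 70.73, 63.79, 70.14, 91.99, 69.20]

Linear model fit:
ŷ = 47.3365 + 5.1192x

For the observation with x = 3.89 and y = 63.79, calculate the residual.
Residual = -3.4602

The residual is the difference between the actual value and the predicted value:

Residual = y - ŷ

Step 1: Calculate predicted value
ŷ = 47.3365 + 5.1192 × 3.89
ŷ = 67.2502

Step 2: Calculate residual
Residual = 63.79 - 67.2502
Residual = -3.4602

The residual is negative, so the observed y = 63.79 sits below the regression line (the line overestimates it by 3.4602).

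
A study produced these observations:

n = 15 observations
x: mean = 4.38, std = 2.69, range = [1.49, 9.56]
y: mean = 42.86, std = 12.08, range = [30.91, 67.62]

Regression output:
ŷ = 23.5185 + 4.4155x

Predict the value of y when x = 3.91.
ŷ = 40.7831

Plug x = 3.91 into the fitted line:

ŷ = 23.5185 + 4.4155 × 3.91
ŷ = 23.5185 + 17.2646
ŷ = 40.7831

This is a point prediction; actual observations scatter around it by roughly the residual standard deviation.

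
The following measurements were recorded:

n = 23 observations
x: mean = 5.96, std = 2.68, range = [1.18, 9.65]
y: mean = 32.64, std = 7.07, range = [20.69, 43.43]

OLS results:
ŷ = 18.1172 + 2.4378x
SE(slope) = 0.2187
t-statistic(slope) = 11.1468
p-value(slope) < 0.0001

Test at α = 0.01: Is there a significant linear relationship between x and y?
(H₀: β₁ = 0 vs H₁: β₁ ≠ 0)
Reject H₀: p-value < 0.0001 < α = 0.01. The linear relationship is significant at the 1% level.

Hypothesis test for the slope coefficient:

H₀: β₁ = 0 (no linear relationship)
H₁: β₁ ≠ 0 (linear relationship exists)

Test statistic: t = β̂₁ / SE(β̂₁) = 2.4378 / 0.2187 = 11.1468

The p-value (<0.0001) is the probability, under H₀, of a t-statistic at least as extreme as |t| = 11.1468 (two-sided, df = n − 2 = 21).

Decision rule: reject H₀ if p-value < α.
p-value < 0.0001 < α = 0.01 → reject H₀.

Conclusion: the linear association between x and y is significant at the 1% level.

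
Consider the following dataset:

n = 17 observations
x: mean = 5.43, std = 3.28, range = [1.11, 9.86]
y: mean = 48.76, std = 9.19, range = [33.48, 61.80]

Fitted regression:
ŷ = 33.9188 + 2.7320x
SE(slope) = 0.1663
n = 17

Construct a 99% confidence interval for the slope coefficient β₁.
The 99% CI for β₁ is (2.2420, 3.2220)

Confidence interval for the slope:

The 99% CI for β₁ is: β̂₁ ± t*(α/2, n-2) × SE(β̂₁)

Step 1: Find critical t-value
- Confidence level = 0.99
- Degrees of freedom = n - 2 = 17 - 2 = 15
- t*(α/2, 15) = 2.9467

Step 2: Calculate margin of error
Margin = 2.9467 × 0.1663 = 0.4900

Step 3: Construct interval
CI = 2.7320 ± 0.4900
CI = (2.2420, 3.2220)

Interpretation: intervals built this way capture the true β₁ in 99% of repeated samples; here the plausible range for the per-unit effect of x on y is 2.2420 to 3.2220.
The interval does not include 0, suggesting a significant linear relationship.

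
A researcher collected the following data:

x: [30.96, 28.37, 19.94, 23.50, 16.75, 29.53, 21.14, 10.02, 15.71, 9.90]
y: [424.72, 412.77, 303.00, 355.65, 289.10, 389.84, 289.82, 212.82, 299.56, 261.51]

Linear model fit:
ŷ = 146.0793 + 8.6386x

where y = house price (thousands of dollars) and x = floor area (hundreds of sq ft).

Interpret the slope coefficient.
On average, house price is about 8.6386 thousand dollars higher for every extra hundred sq ft of floor area.

β₁ = 8.6386 is the change in predicted house price (thousand dollars) per additional hundred sq ft of floor area.

Interpretation:
- Floor area up by 1 hundred sq ft → predicted house price increases by 8.6386 thousand dollars
- The effect is assumed constant over the observed range of x (linearity)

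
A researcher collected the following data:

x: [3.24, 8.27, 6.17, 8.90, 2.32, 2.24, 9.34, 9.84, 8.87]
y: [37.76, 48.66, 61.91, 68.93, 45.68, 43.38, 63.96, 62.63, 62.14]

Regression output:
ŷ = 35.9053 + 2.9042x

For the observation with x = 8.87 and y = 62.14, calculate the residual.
Residual = 0.4744

The residual is the difference between the actual value and the predicted value:

Residual = y - ŷ

Step 1: Calculate predicted value
ŷ = 35.9053 + 2.9042 × 8.87
ŷ = 61.6656

Step 2: Calculate residual
Residual = 62.14 - 61.6656
Residual = 0.4744

Sign check: y > ŷ, so the point is above the line and the fit underestimates here.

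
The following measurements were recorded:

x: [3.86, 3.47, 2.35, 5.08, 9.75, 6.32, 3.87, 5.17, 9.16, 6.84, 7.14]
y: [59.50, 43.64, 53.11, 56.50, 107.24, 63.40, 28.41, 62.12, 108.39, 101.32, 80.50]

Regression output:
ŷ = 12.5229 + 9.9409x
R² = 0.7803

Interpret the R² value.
The model explains 78.03% of the variance in y (R² = 0.7803), leaving 21.97% unexplained; the fit is strong.

R² (coefficient of determination) measures the proportion of variance in y explained by the regression model.

Here R² = 0.7803:
- Explained: 78.03% of the variation in y
- Unexplained (residual): 100% − 78.03% = 21.97%
- Rule of thumb (below 0.3 weak; 0.3 to below 0.7 moderate; 0.7 and above strong) → strong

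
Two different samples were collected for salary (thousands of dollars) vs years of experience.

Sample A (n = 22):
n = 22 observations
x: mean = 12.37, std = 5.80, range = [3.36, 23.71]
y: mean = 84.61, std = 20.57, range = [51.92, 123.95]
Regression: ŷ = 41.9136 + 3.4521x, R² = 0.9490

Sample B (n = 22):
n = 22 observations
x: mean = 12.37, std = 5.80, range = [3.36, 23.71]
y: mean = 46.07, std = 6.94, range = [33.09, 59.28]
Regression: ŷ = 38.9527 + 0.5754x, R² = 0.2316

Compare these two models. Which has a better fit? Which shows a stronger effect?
Model A has the better fit (R² = 0.9490 vs 0.2316). Model A shows the stronger effect (|β₁| = 3.4521 vs 0.5754).

Model Comparison:

Which explains more variance? (R²)
- Model A: R² = 0.9490 → 94.90% of variance in salary explained
- Model B: R² = 0.2316 → 23.16% of variance in salary explained
- 0.9490 > 0.2316 → Model A has the better fit

Which has the larger per-year effect? (|β₁|)
- Model A: β₁ = 3.4521 → predicted salary rises 3.4521 thousand dollars per additional year of experience
- Model B: β₁ = 0.5754 → predicted salary rises 0.5754 thousand dollars per additional year of experience
- |3.4521| > |0.5754| → Model A shows the stronger marginal effect

Note: R² measures how tightly points cluster around the line; β₁ measures how steep the line is — they answer different questions.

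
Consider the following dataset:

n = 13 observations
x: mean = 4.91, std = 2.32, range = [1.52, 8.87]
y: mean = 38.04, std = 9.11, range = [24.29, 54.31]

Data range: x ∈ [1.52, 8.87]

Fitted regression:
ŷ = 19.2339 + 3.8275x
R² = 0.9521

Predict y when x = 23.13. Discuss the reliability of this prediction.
The equation gives ŷ = 107.7640; however x = 23.13 is 14.26 units above the observed range, so this extrapolated value should not be trusted.

Prediction calculation:
ŷ = 19.2339 + 3.8275 × 23.13
ŷ = 107.7640

Reliability:
- Data range: x ∈ [1.52, 8.87]
- Prediction point: x = 23.13 is 14.26 units above the observed range → this is EXTRAPOLATION, not interpolation

Why that matters here:
- There are no observations near this x to validate the fitted line there
- Real relationships often flatten, saturate, or turn nonlinear at extremes

A defensible statement: 'if the linear trend continued to x = 23.13, y would be about 107.7640' — the premise is untested.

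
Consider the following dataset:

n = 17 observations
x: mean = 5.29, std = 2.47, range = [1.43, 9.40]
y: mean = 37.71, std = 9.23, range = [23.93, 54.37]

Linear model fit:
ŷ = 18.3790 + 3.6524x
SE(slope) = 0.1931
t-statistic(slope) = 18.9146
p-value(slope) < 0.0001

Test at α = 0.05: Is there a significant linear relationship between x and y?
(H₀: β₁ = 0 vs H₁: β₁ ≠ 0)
p-value < 0.0001 < α = 0.05, so we reject H₀. The relationship is significant.

Hypothesis test for the slope coefficient:

H₀: β₁ = 0 (no linear relationship)
H₁: β₁ ≠ 0 (linear relationship exists)

Test statistic: t = β̂₁ / SE(β̂₁) = 3.6524 / 0.1931 = 18.9146

The p-value (<0.0001) is the probability, under H₀, of a t-statistic at least as extreme as |t| = 18.9146 (two-sided, df = n − 2 = 15).

Decision rule: reject H₀ if p-value < α.
p-value < 0.0001 < α = 0.05 → reject H₀.

At α = 0.05 the data do provide convincing evidence of a nonzero slope.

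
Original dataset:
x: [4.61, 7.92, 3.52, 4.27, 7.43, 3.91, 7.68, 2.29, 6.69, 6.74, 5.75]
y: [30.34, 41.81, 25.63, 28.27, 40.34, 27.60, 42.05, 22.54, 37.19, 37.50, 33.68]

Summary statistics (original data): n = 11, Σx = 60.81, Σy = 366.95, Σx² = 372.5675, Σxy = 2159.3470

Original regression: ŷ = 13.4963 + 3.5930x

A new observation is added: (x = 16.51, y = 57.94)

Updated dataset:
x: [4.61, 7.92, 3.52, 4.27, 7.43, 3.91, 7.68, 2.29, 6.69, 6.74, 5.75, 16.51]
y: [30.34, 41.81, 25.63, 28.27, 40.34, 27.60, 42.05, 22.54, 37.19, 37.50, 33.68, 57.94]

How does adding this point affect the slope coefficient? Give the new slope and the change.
Adding the point moves β₁ from 3.5930 to 2.5739, i.e. it decreases by 1.0191 (-28.4%).

x = 16.51 lies well outside the original x-range [2.29, 7.92] (x̄ ≈ 5.53), so this observation has high leverage and can move the slope substantially.

Step 1: Update the sums with the new point (n goes from 11 to 12)
Σx  = 60.81 + 16.51 = 77.32
Σy  = 366.95 + 57.94 = 424.89
Σx² = 372.5675 + 16.51² = 372.5675 + 272.5801 = 645.1476
Σxy = 2159.3470 + 16.51×57.94 = 2159.3470 + 956.5894 = 3115.9364

Step 2: Recompute the slope with b₁ = (nΣxy − ΣxΣy) / (nΣx² − (Σx)²)
Numerator   = 12×3115.9364 − 77.32×424.89 = 37391.2368 − 32852.4948 = 4538.7420
Denominator = 12×645.1476 − 77.32² = 7741.7712 − 5978.3824 = 1763.3888
b₁(new) = 4538.7420 / 1763.3888 = 2.5739

(Same formula on the original sums: (11×2159.3470 − 60.81×366.95) / (11×372.5675 − 60.81²) = 1438.5875 / 400.3864 = 3.5930, matching the given fit.)

Step 3: Change in slope
Δβ₁ = 2.5739 − 3.5930 = -1.0191
Relative change = -1.0191 / 3.5930 × 100% = -28.4%
→ the slope decreases when the point is added.

Because the point sits below the extension of the original line at a high-leverage x, it tilts the fit down.
In practice: examine leverage (hᵢ) and Cook's distance rather than deleting it automatically.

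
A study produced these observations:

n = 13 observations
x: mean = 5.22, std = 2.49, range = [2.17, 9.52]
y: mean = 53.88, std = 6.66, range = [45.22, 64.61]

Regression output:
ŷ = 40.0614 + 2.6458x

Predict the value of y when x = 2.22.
ŷ = 45.9351

To predict y for x = 2.22, substitute into the regression equation:

ŷ = 40.0614 + 2.6458 × 2.22
ŷ = 40.0614 + 5.8737
ŷ = 45.9351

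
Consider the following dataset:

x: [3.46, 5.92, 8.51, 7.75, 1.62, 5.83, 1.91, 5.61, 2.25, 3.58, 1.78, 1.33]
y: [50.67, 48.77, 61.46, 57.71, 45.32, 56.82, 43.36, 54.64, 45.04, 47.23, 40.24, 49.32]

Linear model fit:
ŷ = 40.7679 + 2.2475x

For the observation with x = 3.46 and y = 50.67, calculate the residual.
Residual = 2.1257

The residual is the difference between the actual value and the predicted value:

Residual = y - ŷ

Step 1: Calculate predicted value
ŷ = 40.7679 + 2.2475 × 3.46
ŷ = 48.5443

Step 2: Calculate residual
Residual = 50.67 - 48.5443
Residual = 2.1257

The residual is positive, so the observed y = 50.67 sits above the regression line (the line underestimates it by 2.1257).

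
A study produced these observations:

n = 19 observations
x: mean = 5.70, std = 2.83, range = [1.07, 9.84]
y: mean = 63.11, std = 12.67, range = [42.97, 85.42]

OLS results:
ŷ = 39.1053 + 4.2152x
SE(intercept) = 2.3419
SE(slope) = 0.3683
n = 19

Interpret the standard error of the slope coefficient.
SE(β̂₁) = 0.3683 is the estimated standard deviation of the slope estimate across repeated samples; relative to β̂₁ = 4.2152 that is 8.7%, a precise estimate.

SE(β̂₁) = s / √Sxx, where s is the residual standard deviation and Sxx = Σ(x − x̄)². It is the yardstick for how far β̂₁ = 4.2152 could plausibly be from the true slope.

Relative precision:
- SE / |β̂₁| = 0.3683 / 4.2152 = 8.7%
- Rule of thumb (under 20%: precise; 20% to under 50%: moderately precise; 50% or more: imprecise) → precise

Link to the t-test: t = β̂₁ / SE(β̂₁) = 4.2152 / 0.3683 = 11.4450, the statistic for H₀: β₁ = 0.

What drives SE(β̂₁): larger n (here n = 19) → smaller SE; more residual scatter → larger SE; wider spread of x values → smaller SE.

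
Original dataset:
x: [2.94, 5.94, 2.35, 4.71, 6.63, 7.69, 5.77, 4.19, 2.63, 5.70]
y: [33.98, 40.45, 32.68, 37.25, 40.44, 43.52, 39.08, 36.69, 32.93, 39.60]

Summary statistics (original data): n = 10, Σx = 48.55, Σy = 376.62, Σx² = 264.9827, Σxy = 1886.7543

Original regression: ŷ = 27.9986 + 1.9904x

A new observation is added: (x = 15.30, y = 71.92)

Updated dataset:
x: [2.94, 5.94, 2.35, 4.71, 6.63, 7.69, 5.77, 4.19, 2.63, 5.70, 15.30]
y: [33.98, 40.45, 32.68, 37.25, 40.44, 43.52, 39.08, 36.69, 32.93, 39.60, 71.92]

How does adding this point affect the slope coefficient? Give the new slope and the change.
New slope β₁ = 2.9860 versus 1.9904 before: a change of +0.9956 (+50.0%).

The new point has HIGH LEVERAGE: x = 15.30 is far from the original mean x̄ = 48.55/10 ≈ 4.86 (original range [2.35, 7.69]).

Step 1: Update the sums with the new point (n goes from 10 to 11)
Σx  = 48.55 + 15.30 = 63.85
Σy  = 376.62 + 71.92 = 448.54
Σx² = 264.9827 + 15.30² = 264.9827 + 234.0900 = 499.0727
Σxy = 1886.7543 + 15.30×71.92 = 1886.7543 + 1100.3760 = 2987.1303

Step 2: Recompute the slope with b₁ = (nΣxy − ΣxΣy) / (nΣx² − (Σx)²)
Numerator   = 11×2987.1303 − 63.85×448.54 = 32858.4333 − 28639.2790 = 4219.1543
Denominator = 11×499.0727 − 63.85² = 5489.7997 − 4076.8225 = 1412.9772
b₁(new) = 4219.1543 / 1412.9772 = 2.9860

(Same formula on the original sums: (10×1886.7543 − 48.55×376.62) / (10×264.9827 − 48.55²) = 582.6420 / 292.7245 = 1.9904, matching the given fit.)

Step 3: Change in slope
Δβ₁ = 2.9860 − 1.9904 = +0.9956
Relative change = +0.9956 / 1.9904 × 100% = +50.0%
→ the slope increases when the point is added.

A high-leverage point only changes the slope if it is off the original line; here y = 71.92 is above the original trend, so the slope increases.
In practice: refit with and without it and report both if conclusions differ.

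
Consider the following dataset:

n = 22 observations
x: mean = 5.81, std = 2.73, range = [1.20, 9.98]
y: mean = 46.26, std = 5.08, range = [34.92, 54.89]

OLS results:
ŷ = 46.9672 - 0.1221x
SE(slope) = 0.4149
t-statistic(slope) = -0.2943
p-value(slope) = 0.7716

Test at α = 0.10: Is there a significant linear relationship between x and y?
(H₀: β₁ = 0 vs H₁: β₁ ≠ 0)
Since p-value = 0.7716 ≥ α = 0.10, fail to reject H₀ — the slope is not significantly different from 0.

Hypothesis test for the slope coefficient:

H₀: β₁ = 0 (no linear relationship)
H₁: β₁ ≠ 0 (linear relationship exists)

Test statistic: t = β̂₁ / SE(β̂₁) = -0.1221 / 0.4149 = -0.2943

The p-value (0.7716) is the probability, under H₀, of a t-statistic at least as extreme as |t| = 0.2943 (two-sided, df = n − 2 = 20).

Decision rule: reject H₀ if p-value < α.
p-value = 0.7716 ≥ α = 0.10 → fail to reject H₀.

There is not sufficient evidence at the 10% significance level to conclude that a linear relationship exists between x and y.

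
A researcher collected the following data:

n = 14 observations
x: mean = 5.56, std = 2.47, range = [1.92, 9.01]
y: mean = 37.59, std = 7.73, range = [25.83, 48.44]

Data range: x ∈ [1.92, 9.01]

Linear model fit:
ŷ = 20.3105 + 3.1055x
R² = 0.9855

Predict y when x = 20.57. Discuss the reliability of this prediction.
ŷ = 84.1906 (extrapolation — x = 20.57 lies outside [1.92, 9.01], so reliability is low).

Prediction calculation:
ŷ = 20.3105 + 3.1055 × 20.57
ŷ = 84.1906

Reliability:
- Data range: x ∈ [1.92, 9.01]
- Prediction point: x = 20.57 is 11.56 units above the observed range → this is EXTRAPOLATION, not interpolation

Why that matters here:
- There are no observations near this x to validate the fitted line there
- Real relationships often flatten, saturate, or turn nonlinear at extremes
- R² describes fit only over the sampled x values; it says nothing about behaviour beyond them

The R² = 0.9855 only validates the fit within [1.92, 9.01]; treat ŷ = 84.1906 with caution.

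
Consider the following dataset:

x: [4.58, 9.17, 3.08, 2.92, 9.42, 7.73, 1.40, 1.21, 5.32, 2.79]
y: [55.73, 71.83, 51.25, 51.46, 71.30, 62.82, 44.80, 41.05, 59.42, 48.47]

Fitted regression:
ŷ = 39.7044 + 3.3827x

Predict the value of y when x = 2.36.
ŷ = 47.6876

To predict y for x = 2.36, substitute into the regression equation:

ŷ = 39.7044 + 3.3827 × 2.36
ŷ = 39.7044 + 7.9832
ŷ = 47.6876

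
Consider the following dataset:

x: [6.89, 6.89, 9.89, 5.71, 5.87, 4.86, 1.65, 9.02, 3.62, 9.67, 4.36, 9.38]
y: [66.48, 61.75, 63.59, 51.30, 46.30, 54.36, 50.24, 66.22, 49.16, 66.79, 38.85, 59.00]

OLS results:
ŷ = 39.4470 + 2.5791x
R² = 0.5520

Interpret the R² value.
R² = 0.5520 means 55.20% of the variation in y is explained by the linear relationship with x. This indicates a moderate fit.

R² = 1 − SS_res/SS_tot compares the residual scatter to the total scatter of y about its mean.

Here R² = 0.5520:
- Explained: 55.20% of the variation in y
- Unexplained (residual): 100% − 55.20% = 44.80%
- Rule of thumb (below 0.3 weak; 0.3 to below 0.7 moderate; 0.7 and above strong) → moderate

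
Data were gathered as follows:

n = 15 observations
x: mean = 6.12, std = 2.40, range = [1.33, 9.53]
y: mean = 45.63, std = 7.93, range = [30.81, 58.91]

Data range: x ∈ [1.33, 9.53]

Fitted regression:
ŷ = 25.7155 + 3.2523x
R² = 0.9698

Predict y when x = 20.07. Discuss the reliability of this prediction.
ŷ = 90.9892 (extrapolation — x = 20.07 lies outside [1.33, 9.53], so reliability is low).

Prediction calculation:
ŷ = 25.7155 + 3.2523 × 20.07
ŷ = 90.9892

Reliability:
- Data range: x ∈ [1.33, 9.53]
- Prediction point: x = 20.07 is 10.54 units above the observed range → this is EXTRAPOLATION, not interpolation

Why that matters here:
- The linear relationship may not hold outside the observed range
- R² describes fit only over the sampled x values; it says nothing about behaviour beyond them
- There are no observations near this x to validate the fitted line there

Report the number if required, but flag clearly that it is an extrapolation.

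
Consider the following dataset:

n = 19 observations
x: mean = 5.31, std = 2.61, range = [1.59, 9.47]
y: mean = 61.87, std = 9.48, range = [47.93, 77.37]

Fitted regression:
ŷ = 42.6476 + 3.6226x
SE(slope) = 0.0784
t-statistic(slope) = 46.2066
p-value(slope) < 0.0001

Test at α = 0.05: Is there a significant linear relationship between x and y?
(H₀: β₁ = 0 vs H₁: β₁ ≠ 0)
Reject H₀: p-value < 0.0001 < α = 0.05. The linear relationship is significant at the 5% level.

Hypothesis test for the slope coefficient:

H₀: β₁ = 0 (no linear relationship)
H₁: β₁ ≠ 0 (linear relationship exists)

Test statistic: t = β̂₁ / SE(β̂₁) = 3.6226 / 0.0784 = 46.2066

p < 0.0001: how often a slope estimate this far from 0 (in SE units) would arise by chance if β₁ were truly 0.

Decision rule: reject H₀ if p-value < α.
p-value < 0.0001 < α = 0.05 → reject H₀.

Conclusion: the linear association between x and y is significant at the 5% level.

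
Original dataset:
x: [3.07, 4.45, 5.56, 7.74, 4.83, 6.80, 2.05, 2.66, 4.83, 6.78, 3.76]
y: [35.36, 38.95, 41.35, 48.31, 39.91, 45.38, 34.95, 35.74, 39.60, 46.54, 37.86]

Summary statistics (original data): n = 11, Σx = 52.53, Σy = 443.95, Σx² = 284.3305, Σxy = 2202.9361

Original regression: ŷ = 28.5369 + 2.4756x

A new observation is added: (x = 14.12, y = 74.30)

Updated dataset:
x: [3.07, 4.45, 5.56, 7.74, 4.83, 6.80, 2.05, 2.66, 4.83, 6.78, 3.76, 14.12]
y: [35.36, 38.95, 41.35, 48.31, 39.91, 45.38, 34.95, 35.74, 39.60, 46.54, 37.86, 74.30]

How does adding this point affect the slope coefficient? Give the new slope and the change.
Adding the point moves β₁ from 2.4756 to 3.2911, i.e. it increases by 0.8155 (+32.9%).

x = 14.12 lies well outside the original x-range [2.05, 7.74] (x̄ ≈ 4.78), so this observation has high leverage and can move the slope substantially.

Step 1: Update the sums with the new point (n goes from 11 to 12)
Σx  = 52.53 + 14.12 = 66.65
Σy  = 443.95 + 74.30 = 518.25
Σx² = 284.3305 + 14.12² = 284.3305 + 199.3744 = 483.7049
Σxy = 2202.9361 + 14.12×74.30 = 2202.9361 + 1049.1160 = 3252.0521

Step 2: Recompute the slope with b₁ = (nΣxy − ΣxΣy) / (nΣx² − (Σx)²)
Numerator   = 12×3252.0521 − 66.65×518.25 = 39024.6252 − 34541.3625 = 4483.2627
Denominator = 12×483.7049 − 66.65² = 5804.4588 − 4442.2225 = 1362.2363
b₁(new) = 4483.2627 / 1362.2363 = 3.2911

(Same formula on the original sums: (11×2202.9361 − 52.53×443.95) / (11×284.3305 − 52.53²) = 911.6036 / 368.2346 = 2.4756, matching the given fit.)

Step 3: Change in slope
Δβ₁ = 3.2911 − 2.4756 = +0.8155
Relative change = +0.8155 / 2.4756 × 100% = +32.9%
→ the slope increases when the point is added.

Because the point sits above the extension of the original line at a high-leverage x, it tilts the fit up.
In practice: refit with and without it and report both if conclusions differ.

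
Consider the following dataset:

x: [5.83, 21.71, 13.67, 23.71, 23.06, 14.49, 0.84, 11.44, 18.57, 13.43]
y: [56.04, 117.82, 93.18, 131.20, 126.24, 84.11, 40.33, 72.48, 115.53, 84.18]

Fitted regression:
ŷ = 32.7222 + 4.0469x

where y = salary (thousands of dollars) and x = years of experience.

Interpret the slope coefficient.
On average, salary is about 4.0469 thousand dollars higher for every extra year of experience.

β₁ = 4.0469 is the change in predicted salary (thousand dollars) per additional year of experience.

Interpretation:
- Experience up by 1 year → predicted salary increases by 4.0469 thousand dollars
- The effect is assumed constant over the observed range of x (linearity)
- The slope describes association in these data, not necessarily a causal effect

The intercept β₀ = 32.7222 is the predicted salary when experience = 0; since the smallest observed x is 0.84, this is an extrapolation and mainly anchors the line.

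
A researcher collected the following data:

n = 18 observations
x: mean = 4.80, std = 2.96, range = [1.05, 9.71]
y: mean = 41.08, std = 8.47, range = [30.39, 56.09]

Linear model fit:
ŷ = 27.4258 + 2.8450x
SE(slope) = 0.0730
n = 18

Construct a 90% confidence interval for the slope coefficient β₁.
The 90% CI for β₁ is (2.7175, 2.9725)

Confidence interval for the slope:

The 90% CI for β₁ is: β̂₁ ± t*(α/2, n-2) × SE(β̂₁)

Step 1: Find critical t-value
- Confidence level = 0.9
- Degrees of freedom = n - 2 = 18 - 2 = 16
- t*(α/2, 16) = 1.7459

Step 2: Calculate margin of error
Margin = 1.7459 × 0.0730 = 0.1275

Step 3: Construct interval
CI = 2.8450 ± 0.1275
CI = (2.7175, 2.9725)

Interpretation: We are 90% confident that the true slope β₁ lies between 2.7175 and 2.9725.
The interval does not include 0, suggesting a significant linear relationship.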